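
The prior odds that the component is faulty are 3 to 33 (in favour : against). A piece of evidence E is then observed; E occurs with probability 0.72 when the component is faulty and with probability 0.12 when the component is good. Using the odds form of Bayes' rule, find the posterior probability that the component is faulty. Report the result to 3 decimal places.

Posterior probability ≈ 0.353

Prior odds = 3/33 = 0.090909.
Likelihood ratio for E = 0.72/0.12 = 6.0000.
Posterior odds = prior odds × LR = 0.54545.
Posterior probability = odds/(1+odds) = 0.54545/1.5455 = 0.353.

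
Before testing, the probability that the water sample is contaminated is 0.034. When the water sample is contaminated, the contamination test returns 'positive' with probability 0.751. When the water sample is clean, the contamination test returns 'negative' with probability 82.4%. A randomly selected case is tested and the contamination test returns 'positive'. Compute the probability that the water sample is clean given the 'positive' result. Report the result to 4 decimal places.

P(¬H | E) ≈ 0.8694

Write H for 'the water sample is contaminated'. Prior odds H:¬H = 0.034/0.966 = 0.035197. For the 'positive' outcome, the likelihood ratio is 0.751/0.176 = 4.2670.
Posterior odds = 0.035197 × 4.2670 = 0.15019, so P(H|E) = 0.15019/(1+0.15019) = 0.1306. Then P(¬H|E) = 1 − 0.1306 = 0.8694.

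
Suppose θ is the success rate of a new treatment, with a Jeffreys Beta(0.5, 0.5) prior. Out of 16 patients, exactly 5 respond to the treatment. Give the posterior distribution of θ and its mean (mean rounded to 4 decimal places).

The binomial likelihood is conjugate to the Beta prior: with 5 successes and 11 failures, the posterior is Beta(0.5+5, 0.5+11) = Beta(5.5, 11.5).
E[θ | data] = 5.5/(5.5+11.5) = 0.3235.

Posterior: Beta(5.5, 11.5); mean ≈ 0.3235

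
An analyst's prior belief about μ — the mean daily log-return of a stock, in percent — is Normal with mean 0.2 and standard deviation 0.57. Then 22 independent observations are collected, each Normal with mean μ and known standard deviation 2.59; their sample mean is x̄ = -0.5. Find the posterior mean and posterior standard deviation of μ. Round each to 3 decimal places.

Posterior mean ≈ -0.161; posterior SD ≈ 0.397

Prior precision 1/τ₀² = 1/0.57² = 3.07787; data precision n/σ² = 22/2.59² = 3.27962.
Posterior precision = 3.07787 + 3.27962 = 6.35749, giving posterior SD = 1/√6.35749 = 0.397.
Posterior mean = (3.07787·0.2 + 3.27962·-0.5) / 6.35749 = -0.161.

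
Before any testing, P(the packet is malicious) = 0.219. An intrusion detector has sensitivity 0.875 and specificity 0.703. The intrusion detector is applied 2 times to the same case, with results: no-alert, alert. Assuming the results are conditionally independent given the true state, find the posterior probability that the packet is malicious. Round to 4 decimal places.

Let H be the event that the packet is malicious; start with P(H) = 0.219. P('alert'|H) = 0.875, P('alert'|¬H) = 0.297.
Update on result 1 ('no-alert'): P(H) ← 0.125·0.2190 / (0.125·0.2190 + 0.703·0.7810) = 0.027375/0.57642 = 0.0475.
Update on result 2 ('alert'): P(H) ← 0.875·0.0475 / (0.875·0.0475 + 0.297·0.9525) = 0.041555/0.32445 = 0.1281.

Posterior P(H) ≈ 0.1281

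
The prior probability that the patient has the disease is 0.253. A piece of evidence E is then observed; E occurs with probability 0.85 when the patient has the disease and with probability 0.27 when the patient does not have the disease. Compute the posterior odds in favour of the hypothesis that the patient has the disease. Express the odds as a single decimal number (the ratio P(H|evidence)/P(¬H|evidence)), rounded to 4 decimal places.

Posterior odds ≈ 1.0662

Prior odds = 0.253/(1−0.253) = 0.33869.
Likelihood ratio for E = 0.85/0.27 = 3.1481.
Posterior odds = prior odds × LR = 1.0662.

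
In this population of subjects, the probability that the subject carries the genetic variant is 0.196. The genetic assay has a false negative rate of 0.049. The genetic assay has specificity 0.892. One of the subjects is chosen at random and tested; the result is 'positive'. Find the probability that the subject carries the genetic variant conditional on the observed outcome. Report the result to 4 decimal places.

P(H | E) ≈ 0.6822

Let H be the event that the subject carries the genetic variant. P(H) = 0.196, so P(¬H) = 0.804. With E the 'positive' result, P(E|H) = 0.951 and P(E|¬H) = 0.108.
P(E) = 0.951·0.196 + 0.108·0.804 = 0.18640 + 0.086832 = 0.27323.
By Bayes' theorem, P(H|E) = 0.18640 / 0.27323 = 0.6822.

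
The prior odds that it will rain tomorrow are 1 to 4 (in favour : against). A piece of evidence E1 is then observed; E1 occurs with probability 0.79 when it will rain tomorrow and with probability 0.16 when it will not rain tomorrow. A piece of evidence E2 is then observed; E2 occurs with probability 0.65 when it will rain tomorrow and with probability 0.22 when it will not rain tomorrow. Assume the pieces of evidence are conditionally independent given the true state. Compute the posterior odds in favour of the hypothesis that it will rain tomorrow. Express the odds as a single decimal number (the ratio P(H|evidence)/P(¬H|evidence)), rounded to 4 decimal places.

Posterior odds ≈ 3.6470

Prior odds = 1/4 = 0.25000. In log-odds, ln(0.25000) = -1.3863.
Add log likelihood ratios: ln(4.9375) + ln(2.9545) = 2.6802.
Posterior log-odds = 1.2939, so posterior odds = exp(1.2939) = 3.6470.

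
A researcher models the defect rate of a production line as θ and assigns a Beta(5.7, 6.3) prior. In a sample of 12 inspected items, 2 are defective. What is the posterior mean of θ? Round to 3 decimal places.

Posterior mean ≈ 0.321

Observing 2 successes and 10 failures updates Beta(5.7, 6.3) by adding the success and failure counts to the two shape parameters: α = 5.7+2 = 7.7, β = 6.3+10 = 16.3.
Posterior mean = α/(α+β) = 7.7/24 = 0.321.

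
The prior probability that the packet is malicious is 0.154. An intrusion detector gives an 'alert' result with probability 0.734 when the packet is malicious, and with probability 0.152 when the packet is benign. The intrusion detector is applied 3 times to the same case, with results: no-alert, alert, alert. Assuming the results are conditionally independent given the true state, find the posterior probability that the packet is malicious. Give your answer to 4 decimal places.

With H the event that the packet is malicious, the joint likelihood of the observed sequence is P(data|H) = 0.266·0.734·0.734 = 0.14331 and P(data|¬H) = 0.848·0.152·0.152 = 0.019592.
Bayes: P(H|data) = 0.154·0.14331 / (0.154·0.14331 + 0.846·0.019592) = 0.022070/0.038645 = 0.5711.

Posterior P(H) ≈ 0.5711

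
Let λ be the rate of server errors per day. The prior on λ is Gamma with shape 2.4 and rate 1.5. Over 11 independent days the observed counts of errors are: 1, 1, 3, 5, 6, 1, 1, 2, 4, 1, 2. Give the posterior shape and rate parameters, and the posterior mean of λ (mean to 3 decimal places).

Posterior: Gamma(shape=29.4, rate=12.5); mean ≈ 2.352

Total count ∑xᵢ = 27 over n = 11 days.
Gamma is conjugate to the Poisson likelihood: posterior is Gamma(shape = 2.4+27 = 29.4, rate = 1.5+11 = 12.5).
E[λ | data] = 29.4/12.5 = 2.352.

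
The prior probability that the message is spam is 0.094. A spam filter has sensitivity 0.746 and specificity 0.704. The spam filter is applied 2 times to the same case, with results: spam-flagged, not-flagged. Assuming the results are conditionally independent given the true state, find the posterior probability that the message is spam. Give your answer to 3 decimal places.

Let H be the event that the message is spam; start with P(H) = 0.094. P('spam-flagged'|H) = 0.746, P('spam-flagged'|¬H) = 0.296.
Update on result 1 ('spam-flagged'): P(H) ← 0.746·0.0940 / (0.746·0.0940 + 0.296·0.9060) = 0.070124/0.33830 = 0.2073.
Update on result 2 ('not-flagged'): P(H) ← 0.254·0.2073 / (0.254·0.2073 + 0.704·0.7927) = 0.052650/0.61072 = 0.0862.

Posterior P(H) ≈ 0.086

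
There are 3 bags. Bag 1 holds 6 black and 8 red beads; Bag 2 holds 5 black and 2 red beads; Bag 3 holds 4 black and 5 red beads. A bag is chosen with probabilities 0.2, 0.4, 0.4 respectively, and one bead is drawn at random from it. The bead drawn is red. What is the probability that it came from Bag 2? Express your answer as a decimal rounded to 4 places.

Tabulate prior·likelihood by source: [1] prior 0.2, lik 0.5714, product 0.1143; [2] prior 0.4, lik 0.2857, product 0.1143; [3] prior 0.4, lik 0.5556, product 0.2222.
Normalizing constant = 0.45079; the posterior for Bag 2 is its product over the sum, 0.1143/0.45079 = 0.2535.

Posterior probability ≈ 0.2535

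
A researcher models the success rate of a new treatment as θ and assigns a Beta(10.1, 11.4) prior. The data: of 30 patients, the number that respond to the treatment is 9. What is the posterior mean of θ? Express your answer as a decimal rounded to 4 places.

The binomial likelihood is conjugate to the Beta prior: with 9 successes and 21 failures, the posterior is Beta(10.1+9, 11.4+21) = Beta(19.1, 32.4).
E[θ | data] = 19.1/(19.1+32.4) = 0.3709.

Posterior mean ≈ 0.3709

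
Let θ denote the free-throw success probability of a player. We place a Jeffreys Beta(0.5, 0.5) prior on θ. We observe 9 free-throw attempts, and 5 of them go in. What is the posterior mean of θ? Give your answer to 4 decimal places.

Posterior mean ≈ 0.5500

Observing 5 successes and 4 failures updates Beta(0.5, 0.5) by adding the success and failure counts to the two shape parameters: α = 0.5+5 = 5.5, β = 0.5+4 = 4.5.
Posterior mean = α/(α+β) = 5.5/10 = 0.5500.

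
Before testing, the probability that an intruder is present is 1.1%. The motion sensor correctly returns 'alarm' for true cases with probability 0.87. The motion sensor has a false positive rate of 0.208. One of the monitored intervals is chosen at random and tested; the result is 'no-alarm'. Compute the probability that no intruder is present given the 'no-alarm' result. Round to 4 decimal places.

P(¬H | E) ≈ 0.9982

Let H be the event that an intruder is present. P(H) = 0.011, so P(¬H) = 0.989. With E the 'no-alarm' result, P(E|H) = 0.13 and P(E|¬H) = 0.792.
P(E) = 0.13·0.011 + 0.792·0.989 = 0.0014300 + 0.78329 = 0.78472.
By Bayes' theorem, P(H|E) = 0.0014300 / 0.78472 = 0.0018. Hence P(¬H|E) = 1 − 0.0018 = 0.9982.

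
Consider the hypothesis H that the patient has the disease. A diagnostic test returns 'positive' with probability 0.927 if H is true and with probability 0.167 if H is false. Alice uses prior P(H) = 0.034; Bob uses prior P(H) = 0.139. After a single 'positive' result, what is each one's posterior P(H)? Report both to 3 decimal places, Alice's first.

P('+'|H) = 0.927, P('+'|¬H) = 0.167.
Alice: numerator 0.927·0.034 = 0.031518; evidence = 0.031518+0.167·0.966 = 0.19284; posterior = 0.163.
Bob: numerator 0.927·0.139 = 0.12885; evidence = 0.12885+0.167·0.861 = 0.27264; posterior = 0.473.

Alice: 0.163; Bob: 0.473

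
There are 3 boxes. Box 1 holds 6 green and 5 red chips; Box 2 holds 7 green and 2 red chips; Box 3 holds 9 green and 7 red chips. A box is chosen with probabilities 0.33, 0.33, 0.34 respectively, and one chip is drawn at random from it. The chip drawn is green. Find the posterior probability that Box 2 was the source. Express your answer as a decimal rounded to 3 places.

P(green|Box 1) = 0.5455; P(green|Box 2) = 0.7778; P(green|Box 3) = 0.5625.
Prior × likelihood for each source: 0.33·0.5455=0.1800, 0.33·0.7778=0.2567, 0.34·0.5625=0.1913. Summing gives P(green) = 0.62792.
P(Box 2 | green) = 0.2567 / 0.62792 = 0.409.

Posterior probability ≈ 0.409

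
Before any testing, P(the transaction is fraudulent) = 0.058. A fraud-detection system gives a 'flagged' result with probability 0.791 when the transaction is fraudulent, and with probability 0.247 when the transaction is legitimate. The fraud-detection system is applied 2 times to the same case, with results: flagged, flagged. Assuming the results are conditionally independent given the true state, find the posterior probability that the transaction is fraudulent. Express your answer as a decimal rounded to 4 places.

Posterior P(H) ≈ 0.3870

Let H be the event that the transaction is fraudulent; start with P(H) = 0.058. P('flagged'|H) = 0.791, P('flagged'|¬H) = 0.247.
Update on result 1 ('flagged'): P(H) ← 0.791·0.0580 / (0.791·0.0580 + 0.247·0.9420) = 0.045878/0.27855 = 0.1647.
Update on result 2 ('flagged'): P(H) ← 0.791·0.1647 / (0.791·0.1647 + 0.247·0.8353) = 0.13028/0.33660 = 0.3870.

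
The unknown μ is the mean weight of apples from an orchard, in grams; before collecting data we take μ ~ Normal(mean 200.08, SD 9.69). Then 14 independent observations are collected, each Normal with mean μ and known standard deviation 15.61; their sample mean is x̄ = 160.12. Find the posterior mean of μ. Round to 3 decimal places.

Prior precision 1/τ₀² = 1/9.69² = 0.0106501; data precision n/σ² = 14/15.61² = 0.0574543.
Posterior precision = 0.0106501 + 0.0574543 = 0.0681043.
Posterior mean = (0.0106501·200.08 + 0.0574543·160.12) / 0.0681043 = 166.369.

Posterior mean ≈ 166.369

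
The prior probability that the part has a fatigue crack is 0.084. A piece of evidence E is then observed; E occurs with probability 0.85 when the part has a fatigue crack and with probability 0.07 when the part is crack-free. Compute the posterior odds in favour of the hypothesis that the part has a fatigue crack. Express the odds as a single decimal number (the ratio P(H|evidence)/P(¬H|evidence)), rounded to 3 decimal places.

Posterior odds ≈ 1.114

Prior odds = 0.084/(1−0.084) = 0.091703. In log-odds, ln(0.091703) = -2.3892.
Add log likelihood ratio: ln(12.143) = 2.4967.
Posterior log-odds = 0.10754, so posterior odds = exp(0.10754) = 1.1135.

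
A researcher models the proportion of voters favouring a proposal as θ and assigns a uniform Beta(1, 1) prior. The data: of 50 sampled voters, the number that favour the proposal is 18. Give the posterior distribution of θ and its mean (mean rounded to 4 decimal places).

Posterior: Beta(19, 33); mean ≈ 0.3654

Observing 18 successes and 32 failures updates Beta(1, 1) by adding the success and failure counts to the two shape parameters: α = 1+18 = 19, β = 1+32 = 33.
E[θ | data] = 19/(19+33) = 0.3654.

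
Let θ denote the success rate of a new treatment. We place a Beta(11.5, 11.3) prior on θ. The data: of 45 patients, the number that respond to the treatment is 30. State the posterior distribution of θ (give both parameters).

Posterior: Beta(41.5, 26.3)

The binomial likelihood is conjugate to the Beta prior: with 30 successes and 15 failures, the posterior is Beta(11.5+30, 11.3+15) = Beta(41.5, 26.3).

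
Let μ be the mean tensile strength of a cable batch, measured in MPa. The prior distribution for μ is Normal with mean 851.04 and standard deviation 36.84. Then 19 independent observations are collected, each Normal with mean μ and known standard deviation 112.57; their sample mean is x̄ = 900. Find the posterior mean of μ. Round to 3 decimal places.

Prior precision 1/τ₀² = 1/36.84² = 0.00073682; data precision n/σ² = 19/112.57² = 0.00149937.
Posterior precision = 0.00073682 + 0.00149937 = 0.00223619.
Posterior mean = (0.00073682·851.04 + 0.00149937·900) / 0.00223619 = 883.868.

Posterior mean ≈ 883.868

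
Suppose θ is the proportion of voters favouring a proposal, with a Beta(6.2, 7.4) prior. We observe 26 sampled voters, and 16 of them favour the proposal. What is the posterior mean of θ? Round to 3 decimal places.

The binomial likelihood is conjugate to the Beta prior: with 16 successes and 10 failures, the posterior is Beta(6.2+16, 7.4+10) = Beta(22.2, 17.4).
E[θ | data] = 22.2/(22.2+17.4) = 0.561.

Posterior mean ≈ 0.561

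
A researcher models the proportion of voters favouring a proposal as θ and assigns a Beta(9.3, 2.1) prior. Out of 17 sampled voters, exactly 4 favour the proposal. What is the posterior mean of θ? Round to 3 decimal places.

Posterior mean ≈ 0.468

Observing 4 successes and 13 failures updates Beta(9.3, 2.1) by adding the success and failure counts to the two shape parameters: α = 9.3+4 = 13.3, β = 2.1+13 = 15.1.
E[θ | data] = 13.3/(13.3+15.1) = 0.468.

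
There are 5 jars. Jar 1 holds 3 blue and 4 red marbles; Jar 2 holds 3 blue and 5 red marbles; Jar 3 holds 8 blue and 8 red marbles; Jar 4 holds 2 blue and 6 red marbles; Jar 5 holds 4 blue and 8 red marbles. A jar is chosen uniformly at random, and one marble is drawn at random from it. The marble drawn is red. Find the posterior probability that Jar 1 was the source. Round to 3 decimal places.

Posterior probability ≈ 0.184

Tabulate prior·likelihood by source: [1] prior 0.2, lik 0.5714, product 0.1143; [2] prior 0.2, lik 0.625, product 0.1250; [3] prior 0.2, lik 0.5, product 0.1000; [4] prior 0.2, lik 0.75, product 0.1500; [5] prior 0.2, lik 0.6667, product 0.1333.
Normalizing constant = 0.62262; the posterior for Jar 1 is its product over the sum, 0.1143/0.62262 = 0.184.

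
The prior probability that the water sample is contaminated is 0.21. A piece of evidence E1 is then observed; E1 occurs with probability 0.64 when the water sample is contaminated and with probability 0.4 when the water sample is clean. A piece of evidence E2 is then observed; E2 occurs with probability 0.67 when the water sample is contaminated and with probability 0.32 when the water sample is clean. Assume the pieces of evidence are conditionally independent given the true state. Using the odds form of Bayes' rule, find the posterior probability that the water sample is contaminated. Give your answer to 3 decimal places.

Prior odds = 0.21/(1−0.21) = 0.26582.
Likelihood ratio for E1 = 0.64/0.4 = 1.6000.
Likelihood ratio for E2 = 0.67/0.32 = 2.0938.
Posterior odds = prior odds × LR₁ × LR₂ = 0.89051.
Posterior probability = odds/(1+odds) = 0.89051/1.8905 = 0.471.

Posterior probability ≈ 0.471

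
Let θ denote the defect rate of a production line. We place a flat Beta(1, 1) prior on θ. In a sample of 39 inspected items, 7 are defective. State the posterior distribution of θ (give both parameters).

The binomial likelihood is conjugate to the Beta prior: with 7 successes and 32 failures, the posterior is Beta(1+7, 1+32) = Beta(8, 33).

Posterior: Beta(8, 33)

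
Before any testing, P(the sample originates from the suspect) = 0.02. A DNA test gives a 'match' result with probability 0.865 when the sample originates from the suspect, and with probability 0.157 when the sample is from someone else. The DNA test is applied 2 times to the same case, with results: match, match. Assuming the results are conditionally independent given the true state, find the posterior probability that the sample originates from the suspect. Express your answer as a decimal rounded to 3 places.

Posterior P(H) ≈ 0.383

With H the event that the sample originates from the suspect, the joint likelihood of the observed sequence is P(data|H) = 0.865·0.865 = 0.74823 and P(data|¬H) = 0.157·0.157 = 0.024649.
Bayes: P(H|data) = 0.02·0.74823 / (0.02·0.74823 + 0.98·0.024649) = 0.014965/0.039121 = 0.3825.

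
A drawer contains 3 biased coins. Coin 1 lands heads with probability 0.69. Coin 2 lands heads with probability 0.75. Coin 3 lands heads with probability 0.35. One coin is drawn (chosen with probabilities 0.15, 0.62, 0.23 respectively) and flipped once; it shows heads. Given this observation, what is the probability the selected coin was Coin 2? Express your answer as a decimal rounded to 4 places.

Posterior probability ≈ 0.7165

P(heads|C1) = 0.69; P(heads|C2) = 0.75; P(heads|C3) = 0.35.
Prior × likelihood for each source: 0.15·0.69=0.1035, 0.62·0.75=0.4650, 0.23·0.35=0.08050. Summing gives P(heads) = 0.64900.
P(Coin 2 | heads) = 0.4650 / 0.64900 = 0.7165.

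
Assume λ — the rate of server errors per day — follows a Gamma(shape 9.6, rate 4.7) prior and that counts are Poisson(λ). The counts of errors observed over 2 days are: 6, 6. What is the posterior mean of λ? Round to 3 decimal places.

Posterior mean ≈ 3.224

Total count ∑xᵢ = 12 over n = 2 days.
Gamma is conjugate to the Poisson likelihood: posterior is Gamma(shape = 9.6+12 = 21.6, rate = 4.7+2 = 6.7).
E[λ | data] = 21.6/6.7 = 3.224.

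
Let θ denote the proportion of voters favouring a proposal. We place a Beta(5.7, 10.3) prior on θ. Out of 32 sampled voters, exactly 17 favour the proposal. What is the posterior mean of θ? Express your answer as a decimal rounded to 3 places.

Observing 17 successes and 15 failures updates Beta(5.7, 10.3) by adding the success and failure counts to the two shape parameters: α = 5.7+17 = 22.7, β = 10.3+15 = 25.3.
E[θ | data] = 22.7/(22.7+25.3) = 0.473.

Posterior mean ≈ 0.473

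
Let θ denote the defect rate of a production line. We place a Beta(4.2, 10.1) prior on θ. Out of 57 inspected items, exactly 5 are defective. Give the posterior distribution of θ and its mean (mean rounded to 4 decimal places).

Posterior: Beta(9.2, 62.1); mean ≈ 0.1290

Observing 5 successes and 52 failures updates Beta(4.2, 10.1) by adding the success and failure counts to the two shape parameters: α = 4.2+5 = 9.2, β = 10.1+52 = 62.1.
Posterior mean = α/(α+β) = 9.2/71.3 = 0.1290.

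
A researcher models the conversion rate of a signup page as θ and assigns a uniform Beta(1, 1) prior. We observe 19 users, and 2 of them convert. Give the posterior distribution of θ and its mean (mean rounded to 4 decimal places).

Posterior: Beta(3, 18); mean ≈ 0.1429

Observing 2 successes and 17 failures updates Beta(1, 1) by adding the success and failure counts to the two shape parameters: α = 1+2 = 3, β = 1+17 = 18.
E[θ | data] = 3/(3+18) = 0.1429.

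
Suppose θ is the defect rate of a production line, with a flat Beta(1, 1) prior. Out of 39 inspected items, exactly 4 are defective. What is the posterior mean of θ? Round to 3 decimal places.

Observing 4 successes and 35 failures updates Beta(1, 1) by adding the success and failure counts to the two shape parameters: α = 1+4 = 5, β = 1+35 = 36.
Posterior mean = α/(α+β) = 5/41 = 0.122.

Posterior mean ≈ 0.122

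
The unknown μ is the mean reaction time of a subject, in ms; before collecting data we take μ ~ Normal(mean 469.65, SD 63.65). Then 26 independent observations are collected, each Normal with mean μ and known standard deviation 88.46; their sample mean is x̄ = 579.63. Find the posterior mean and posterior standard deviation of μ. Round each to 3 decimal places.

Prior precision 1/τ₀² = 1/63.65² = 0.00024683; data precision n/σ² = 26/88.46² = 0.00332261.
Posterior precision = 0.00024683 + 0.00332261 = 0.00356944, giving posterior SD = 1/√0.00356944 = 16.738.
Posterior mean = (0.00024683·469.65 + 0.00332261·579.63) / 0.00356944 = 572.025.

Posterior mean ≈ 572.025; posterior SD ≈ 16.738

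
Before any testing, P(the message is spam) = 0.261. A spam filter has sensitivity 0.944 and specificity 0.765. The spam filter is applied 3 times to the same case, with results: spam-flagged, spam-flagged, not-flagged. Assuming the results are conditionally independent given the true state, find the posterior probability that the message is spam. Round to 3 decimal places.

Let H be the event that the message is spam; start with P(H) = 0.261. P('spam-flagged'|H) = 0.944, P('spam-flagged'|¬H) = 0.235.
Update on result 1 ('spam-flagged'): P(H) ← 0.944·0.2610 / (0.944·0.2610 + 0.235·0.7390) = 0.24638/0.42005 = 0.5866.
Update on result 2 ('spam-flagged'): P(H) ← 0.944·0.5866 / (0.944·0.5866 + 0.235·0.4134) = 0.55371/0.65087 = 0.8507.
Update on result 3 ('not-flagged'): P(H) ← 0.056·0.8507 / (0.056·0.8507 + 0.765·0.1493) = 0.047641/0.16184 = 0.2944.

Posterior P(H) ≈ 0.294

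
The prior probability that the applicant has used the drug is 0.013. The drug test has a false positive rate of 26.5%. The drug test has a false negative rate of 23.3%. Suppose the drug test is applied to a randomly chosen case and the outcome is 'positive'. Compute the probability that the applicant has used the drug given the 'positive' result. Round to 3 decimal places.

Write H for 'the applicant has used the drug'. Prior odds H:¬H = 0.013/0.987 = 0.013171. For the 'positive' outcome, the likelihood ratio is 0.767/0.265 = 2.8943.
Posterior odds = 0.013171 × 2.8943 = 0.038122, so P(H|E) = 0.038122/(1+0.038122) = 0.037.

P(H | E) ≈ 0.037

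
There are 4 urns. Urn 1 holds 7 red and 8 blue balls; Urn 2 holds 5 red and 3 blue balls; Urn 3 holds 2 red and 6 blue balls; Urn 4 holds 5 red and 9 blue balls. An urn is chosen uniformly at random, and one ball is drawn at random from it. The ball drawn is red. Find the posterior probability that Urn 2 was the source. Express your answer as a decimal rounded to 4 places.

P(red|Urn 1) = 0.4667; P(red|Urn 2) = 0.625; P(red|Urn 3) = 0.25; P(red|Urn 4) = 0.3571.
Prior × likelihood for each source: 0.25·0.4667=0.1167, 0.25·0.625=0.1562, 0.25·0.25=0.06250, 0.25·0.3571=0.08929. Summing gives P(red) = 0.42470.
P(Urn 2 | red) = 0.1562 / 0.42470 = 0.3679.

Posterior probability ≈ 0.3679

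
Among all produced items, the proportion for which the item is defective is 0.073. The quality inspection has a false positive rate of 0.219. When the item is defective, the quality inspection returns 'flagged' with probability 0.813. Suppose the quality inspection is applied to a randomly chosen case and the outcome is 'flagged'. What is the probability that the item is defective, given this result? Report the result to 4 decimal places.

Write H for 'the item is defective'. Prior odds H:¬H = 0.073/0.927 = 0.078749. For the 'flagged' outcome, the likelihood ratio is 0.813/0.219 = 3.7123.
Posterior odds = 0.078749 × 3.7123 = 0.29234, so P(H|E) = 0.29234/(1+0.29234) = 0.2262.

P(H | E) ≈ 0.2262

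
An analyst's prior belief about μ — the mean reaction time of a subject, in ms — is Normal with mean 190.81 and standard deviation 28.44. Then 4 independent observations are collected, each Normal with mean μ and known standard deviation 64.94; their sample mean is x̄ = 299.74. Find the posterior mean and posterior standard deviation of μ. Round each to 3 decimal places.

Posterior mean ≈ 238.099; posterior SD ≈ 21.394

With known σ, the Normal prior is conjugate. Weight on the data is w = (n/σ²)/(n/σ² + 1/τ₀²) = 0.00094850/(0.00094850+0.00123635) = 0.43413.
Posterior mean = w·x̄ + (1−w)·μ₀ = 0.43413·299.74 + 0.56587·190.81 = 238.099. Posterior variance = 1/(0.00094850+0.00123635) = 457.699, so SD = 21.394.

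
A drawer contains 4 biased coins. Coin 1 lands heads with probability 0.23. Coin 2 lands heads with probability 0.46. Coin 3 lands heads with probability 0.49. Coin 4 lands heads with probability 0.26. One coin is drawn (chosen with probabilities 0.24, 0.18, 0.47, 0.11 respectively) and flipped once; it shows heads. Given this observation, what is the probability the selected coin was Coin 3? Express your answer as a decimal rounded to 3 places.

Posterior probability ≈ 0.580

P(heads|C1) = 0.23; P(heads|C2) = 0.46; P(heads|C3) = 0.49; P(heads|C4) = 0.26.
Prior × likelihood for each source: 0.24·0.23=0.05520, 0.18·0.46=0.08280, 0.47·0.49=0.2303, 0.11·0.26=0.02860. Summing gives P(heads) = 0.39690.
P(Coin 3 | heads) = 0.2303 / 0.39690 = 0.580.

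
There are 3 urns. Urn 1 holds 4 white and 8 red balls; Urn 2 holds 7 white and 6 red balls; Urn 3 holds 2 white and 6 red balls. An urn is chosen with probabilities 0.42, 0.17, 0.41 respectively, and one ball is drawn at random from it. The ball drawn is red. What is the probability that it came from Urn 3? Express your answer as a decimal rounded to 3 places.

Posterior probability ≈ 0.462

P(red|Urn 1) = 0.6667; P(red|Urn 2) = 0.4615; P(red|Urn 3) = 0.75.
Prior × likelihood for each source: 0.42·0.6667=0.2800, 0.17·0.4615=0.07846, 0.41·0.75=0.3075. Summing gives P(red) = 0.66596.
P(Urn 3 | red) = 0.3075 / 0.66596 = 0.462.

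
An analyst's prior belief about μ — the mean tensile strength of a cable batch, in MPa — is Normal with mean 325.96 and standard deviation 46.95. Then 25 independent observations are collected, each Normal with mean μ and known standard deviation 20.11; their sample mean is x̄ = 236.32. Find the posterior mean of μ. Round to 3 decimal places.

Posterior mean ≈ 236.973

With known σ, the Normal prior is conjugate. Weight on the data is w = (n/σ²)/(n/σ² + 1/τ₀²) = 0.0618181/(0.0618181+0.00045366) = 0.99271.
Posterior mean = w·x̄ + (1−w)·μ₀ = 0.99271·236.32 + 0.0072851·325.96 = 236.973.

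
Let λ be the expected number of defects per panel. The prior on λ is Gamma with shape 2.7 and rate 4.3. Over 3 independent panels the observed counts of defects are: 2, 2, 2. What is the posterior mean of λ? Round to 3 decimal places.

Posterior mean ≈ 1.192

Total count ∑xᵢ = 6 over n = 3 panels.
Gamma is conjugate to the Poisson likelihood: posterior is Gamma(shape = 2.7+6 = 8.7, rate = 4.3+3 = 7.3).
Posterior mean = shape/rate = 8.7/7.3 = 1.192.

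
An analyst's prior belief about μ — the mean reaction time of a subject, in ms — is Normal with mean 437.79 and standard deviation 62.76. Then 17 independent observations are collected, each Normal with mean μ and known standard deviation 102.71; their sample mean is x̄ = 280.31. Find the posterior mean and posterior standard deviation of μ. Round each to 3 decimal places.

Prior precision 1/τ₀² = 1/62.76² = 0.00025388; data precision n/σ² = 17/102.71² = 0.00161147.
Posterior precision = 0.00025388 + 0.00161147 = 0.00186536, giving posterior SD = 1/√0.00186536 = 23.154.
Posterior mean = (0.00025388·437.79 + 0.00161147·280.31) / 0.00186536 = 301.744.

Posterior mean ≈ 301.744; posterior SD ≈ 23.154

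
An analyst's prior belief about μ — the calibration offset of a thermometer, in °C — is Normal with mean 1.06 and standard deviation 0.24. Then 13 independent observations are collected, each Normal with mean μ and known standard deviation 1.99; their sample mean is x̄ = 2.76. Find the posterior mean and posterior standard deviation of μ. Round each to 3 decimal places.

With known σ, the Normal prior is conjugate. Weight on the data is w = (n/σ²)/(n/σ² + 1/τ₀²) = 3.28275/(3.28275+17.3611) = 0.15902.
Posterior mean = w·x̄ + (1−w)·μ₀ = 0.15902·2.76 + 0.84098·1.06 = 1.330. Posterior variance = 1/(3.28275+17.3611) = 0.0484406, so SD = 0.220.

Posterior mean ≈ 1.330; posterior SD ≈ 0.220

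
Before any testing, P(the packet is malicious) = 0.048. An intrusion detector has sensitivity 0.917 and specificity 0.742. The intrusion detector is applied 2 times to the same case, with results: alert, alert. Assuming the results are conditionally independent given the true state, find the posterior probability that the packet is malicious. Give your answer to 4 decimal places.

With H the event that the packet is malicious, the joint likelihood of the observed sequence is P(data|H) = 0.917·0.917 = 0.84089 and P(data|¬H) = 0.258·0.258 = 0.066564.
Bayes: P(H|data) = 0.048·0.84089 / (0.048·0.84089 + 0.952·0.066564) = 0.040363/0.10373 = 0.3891.

Posterior P(H) ≈ 0.3891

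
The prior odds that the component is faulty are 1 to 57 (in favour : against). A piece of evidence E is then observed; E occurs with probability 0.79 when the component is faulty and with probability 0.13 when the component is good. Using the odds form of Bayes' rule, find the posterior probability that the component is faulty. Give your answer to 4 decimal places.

Posterior probability ≈ 0.0963

Prior odds = 1/57 = 0.017544. In log-odds, ln(0.017544) = -4.0431.
Add log likelihood ratio: ln(6.0769) = 1.8045.
Posterior log-odds = -2.2386, so posterior odds = exp(-2.2386) = 0.10661. Converting, P(H|E) = 0.10661/1.1066 = 0.0963.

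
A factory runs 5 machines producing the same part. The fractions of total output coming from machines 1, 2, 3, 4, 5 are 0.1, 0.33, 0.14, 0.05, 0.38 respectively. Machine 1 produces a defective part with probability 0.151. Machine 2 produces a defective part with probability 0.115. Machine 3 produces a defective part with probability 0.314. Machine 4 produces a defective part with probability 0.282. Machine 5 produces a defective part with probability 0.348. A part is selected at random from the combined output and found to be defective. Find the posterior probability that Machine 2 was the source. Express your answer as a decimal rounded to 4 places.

Posterior probability ≈ 0.1559

Tabulate prior·likelihood by source: [1] prior 0.1, lik 0.151, product 0.01510; [2] prior 0.33, lik 0.115, product 0.03795; [3] prior 0.14, lik 0.314, product 0.04396; [4] prior 0.05, lik 0.282, product 0.01410; [5] prior 0.38, lik 0.348, product 0.1322.
Normalizing constant = 0.24335; the posterior for Machine 2 is its product over the sum, 0.03795/0.24335 = 0.1559.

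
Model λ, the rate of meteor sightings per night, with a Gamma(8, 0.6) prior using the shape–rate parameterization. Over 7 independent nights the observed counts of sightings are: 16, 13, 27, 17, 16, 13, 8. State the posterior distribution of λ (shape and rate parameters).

Posterior: Gamma(shape=118, rate=7.6)

Total count ∑xᵢ = 110 over n = 7 nights.
Gamma is conjugate to the Poisson likelihood: posterior is Gamma(shape = 8+110 = 118, rate = 0.6+7 = 7.6).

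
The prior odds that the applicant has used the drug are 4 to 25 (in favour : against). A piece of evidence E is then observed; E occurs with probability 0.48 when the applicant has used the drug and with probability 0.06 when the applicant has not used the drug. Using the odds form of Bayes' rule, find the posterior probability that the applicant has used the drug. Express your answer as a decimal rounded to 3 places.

Prior odds = 4/25 = 0.16000.
Likelihood ratio for E = 0.48/0.06 = 8.0000.
Posterior odds = prior odds × LR = 1.2800.
Posterior probability = odds/(1+odds) = 1.2800/2.2800 = 0.561.

Posterior probability ≈ 0.561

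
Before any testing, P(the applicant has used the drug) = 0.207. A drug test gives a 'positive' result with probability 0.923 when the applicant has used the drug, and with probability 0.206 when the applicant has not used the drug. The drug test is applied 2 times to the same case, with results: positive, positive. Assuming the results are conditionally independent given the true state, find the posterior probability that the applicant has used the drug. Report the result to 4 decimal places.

Let H be the event that the applicant has used the drug; start with P(H) = 0.207. P('positive'|H) = 0.923, P('positive'|¬H) = 0.206.
Update on result 1 ('positive'): P(H) ← 0.923·0.2070 / (0.923·0.2070 + 0.206·0.7930) = 0.19106/0.35442 = 0.5391.
Update on result 2 ('positive'): P(H) ← 0.923·0.5391 / (0.923·0.5391 + 0.206·0.4609) = 0.49757/0.59252 = 0.8398.

Posterior P(H) ≈ 0.8398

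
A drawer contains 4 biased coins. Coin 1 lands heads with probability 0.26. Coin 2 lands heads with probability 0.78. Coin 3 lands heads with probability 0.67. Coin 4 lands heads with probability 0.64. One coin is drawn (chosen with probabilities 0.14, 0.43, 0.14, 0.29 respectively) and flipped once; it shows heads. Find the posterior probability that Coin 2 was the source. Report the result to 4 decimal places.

P(heads|C1) = 0.26; P(heads|C2) = 0.78; P(heads|C3) = 0.67; P(heads|C4) = 0.64.
Prior × likelihood for each source: 0.14·0.26=0.03640, 0.43·0.78=0.3354, 0.14·0.67=0.09380, 0.29·0.64=0.1856. Summing gives P(heads) = 0.65120.
P(Coin 2 | heads) = 0.3354 / 0.65120 = 0.5150.

Posterior probability ≈ 0.5150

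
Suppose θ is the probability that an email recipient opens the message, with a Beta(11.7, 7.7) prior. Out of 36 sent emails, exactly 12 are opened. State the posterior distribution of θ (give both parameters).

Posterior: Beta(23.7, 31.7)

The binomial likelihood is conjugate to the Beta prior: with 12 successes and 24 failures, the posterior is Beta(11.7+12, 7.7+24) = Beta(23.7, 31.7).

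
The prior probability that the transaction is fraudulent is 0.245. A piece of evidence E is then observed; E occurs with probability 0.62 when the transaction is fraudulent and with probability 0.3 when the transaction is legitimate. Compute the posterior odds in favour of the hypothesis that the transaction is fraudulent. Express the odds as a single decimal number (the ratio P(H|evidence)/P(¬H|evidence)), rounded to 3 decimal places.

Prior odds = 0.245/(1−0.245) = 0.32450.
Likelihood ratio for E = 0.62/0.3 = 2.0667.
Posterior odds = prior odds × LR = 0.67064.

Posterior odds ≈ 0.671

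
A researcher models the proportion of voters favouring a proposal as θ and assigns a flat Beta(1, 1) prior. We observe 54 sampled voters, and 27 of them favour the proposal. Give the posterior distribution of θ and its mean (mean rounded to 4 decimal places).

The binomial likelihood is conjugate to the Beta prior: with 27 successes and 27 failures, the posterior is Beta(1+27, 1+27) = Beta(28, 28).
E[θ | data] = 28/(28+28) = 0.5000.

Posterior: Beta(28, 28); mean ≈ 0.5000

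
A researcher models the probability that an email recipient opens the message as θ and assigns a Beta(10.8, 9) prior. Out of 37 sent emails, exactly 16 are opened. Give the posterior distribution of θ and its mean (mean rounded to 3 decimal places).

Posterior: Beta(26.8, 30); mean ≈ 0.472

Observing 16 successes and 21 failures updates Beta(10.8, 9) by adding the success and failure counts to the two shape parameters: α = 10.8+16 = 26.8, β = 9+21 = 30.
Posterior mean = α/(α+β) = 26.8/56.8 = 0.472.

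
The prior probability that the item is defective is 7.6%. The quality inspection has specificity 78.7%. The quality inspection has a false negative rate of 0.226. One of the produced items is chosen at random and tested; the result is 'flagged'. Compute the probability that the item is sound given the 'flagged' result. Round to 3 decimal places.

P(¬H | E) ≈ 0.770

Let H be the event that the item is defective. P(H) = 0.076, so P(¬H) = 0.924. With E the 'flagged' result, P(E|H) = 0.774 and P(E|¬H) = 0.213.
P(E) = 0.774·0.076 + 0.213·0.924 = 0.058824 + 0.19681 = 0.25564.
By Bayes' theorem, P(H|E) = 0.058824 / 0.25564 = 0.230. Hence P(¬H|E) = 1 − 0.230 = 0.770.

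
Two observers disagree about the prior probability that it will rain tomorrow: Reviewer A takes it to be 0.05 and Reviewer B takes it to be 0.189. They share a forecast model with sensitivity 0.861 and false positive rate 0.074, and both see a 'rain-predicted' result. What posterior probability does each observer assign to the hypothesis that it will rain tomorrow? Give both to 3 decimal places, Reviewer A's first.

Reviewer A: 0.380; Reviewer B: 0.731

P('+'|H) = 0.861, P('+'|¬H) = 0.074.
Reviewer A: numerator 0.861·0.05 = 0.043050; evidence = 0.043050+0.074·0.95 = 0.11335; posterior = 0.380.
Reviewer B: numerator 0.861·0.189 = 0.16273; evidence = 0.16273+0.074·0.811 = 0.22274; posterior = 0.731.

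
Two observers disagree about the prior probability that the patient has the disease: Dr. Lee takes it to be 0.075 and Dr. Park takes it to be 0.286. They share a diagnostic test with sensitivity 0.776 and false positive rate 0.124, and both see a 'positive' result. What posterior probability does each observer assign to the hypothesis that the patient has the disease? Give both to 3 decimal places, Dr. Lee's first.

The likelihood ratio for a 'positive' result is 0.776/0.124 = 6.2581.
Dr. Lee: prior odds 0.075/0.925 = 0.081081; posterior odds 0.50741; posterior probability 0.337.
Dr. Park: prior odds 0.286/0.714 = 0.40056; posterior odds 2.5067; posterior probability 0.715.

Dr. Lee: 0.337; Dr. Park: 0.715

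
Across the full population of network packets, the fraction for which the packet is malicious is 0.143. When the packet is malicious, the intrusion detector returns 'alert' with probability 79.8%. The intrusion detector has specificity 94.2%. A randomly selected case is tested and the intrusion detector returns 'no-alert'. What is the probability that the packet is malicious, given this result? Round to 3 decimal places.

P(H | E) ≈ 0.035

Let H be the event that the packet is malicious. P(H) = 0.143, so P(¬H) = 0.857. With E the 'no-alert' result, P(E|H) = 0.202 and P(E|¬H) = 0.942.
P(E) = 0.202·0.143 + 0.942·0.857 = 0.028886 + 0.80729 = 0.83618.
By Bayes' theorem, P(H|E) = 0.028886 / 0.83618 = 0.035.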